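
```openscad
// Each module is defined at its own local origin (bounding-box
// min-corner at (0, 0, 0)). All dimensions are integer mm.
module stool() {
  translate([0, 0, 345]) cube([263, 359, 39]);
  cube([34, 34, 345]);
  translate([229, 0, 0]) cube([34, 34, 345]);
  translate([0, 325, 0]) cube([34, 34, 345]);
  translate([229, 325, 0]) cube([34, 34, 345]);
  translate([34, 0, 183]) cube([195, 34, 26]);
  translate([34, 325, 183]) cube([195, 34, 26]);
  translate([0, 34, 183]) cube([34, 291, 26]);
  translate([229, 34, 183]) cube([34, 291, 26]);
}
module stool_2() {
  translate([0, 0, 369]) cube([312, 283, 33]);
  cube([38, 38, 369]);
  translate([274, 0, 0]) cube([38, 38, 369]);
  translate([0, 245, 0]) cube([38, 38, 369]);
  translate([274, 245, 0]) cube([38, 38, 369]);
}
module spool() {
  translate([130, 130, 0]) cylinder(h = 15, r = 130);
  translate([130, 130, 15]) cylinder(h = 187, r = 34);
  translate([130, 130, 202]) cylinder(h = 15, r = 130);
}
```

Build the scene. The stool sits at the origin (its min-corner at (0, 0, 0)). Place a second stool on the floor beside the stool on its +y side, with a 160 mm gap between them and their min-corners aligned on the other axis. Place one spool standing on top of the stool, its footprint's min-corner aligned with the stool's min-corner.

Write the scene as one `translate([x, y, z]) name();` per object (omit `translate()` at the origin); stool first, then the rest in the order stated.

stool();
translate([0, 519, 0]) stool_2();
translate([0, 0, 384]) spool();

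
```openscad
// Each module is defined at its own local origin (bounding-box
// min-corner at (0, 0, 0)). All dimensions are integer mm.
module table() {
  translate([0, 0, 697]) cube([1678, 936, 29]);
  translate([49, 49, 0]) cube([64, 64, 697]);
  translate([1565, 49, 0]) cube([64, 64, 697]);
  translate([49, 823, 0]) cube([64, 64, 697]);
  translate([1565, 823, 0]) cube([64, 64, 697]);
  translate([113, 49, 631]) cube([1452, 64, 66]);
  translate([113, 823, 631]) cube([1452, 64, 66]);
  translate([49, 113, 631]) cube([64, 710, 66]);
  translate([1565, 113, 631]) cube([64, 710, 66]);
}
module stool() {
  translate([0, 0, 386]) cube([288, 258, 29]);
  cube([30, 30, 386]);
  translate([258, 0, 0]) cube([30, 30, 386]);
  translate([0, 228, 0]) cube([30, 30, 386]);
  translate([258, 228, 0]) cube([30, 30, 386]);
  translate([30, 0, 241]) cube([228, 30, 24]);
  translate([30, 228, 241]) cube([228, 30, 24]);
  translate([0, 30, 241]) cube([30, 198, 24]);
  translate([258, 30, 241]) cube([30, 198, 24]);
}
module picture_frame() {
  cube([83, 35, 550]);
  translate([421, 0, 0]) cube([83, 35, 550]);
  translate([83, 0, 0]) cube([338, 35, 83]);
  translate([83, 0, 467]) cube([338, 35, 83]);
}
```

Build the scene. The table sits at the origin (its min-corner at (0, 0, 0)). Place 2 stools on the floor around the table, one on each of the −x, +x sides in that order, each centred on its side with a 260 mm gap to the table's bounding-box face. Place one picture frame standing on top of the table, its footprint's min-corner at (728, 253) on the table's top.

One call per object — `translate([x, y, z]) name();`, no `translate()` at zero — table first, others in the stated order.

table();
translate([-548, 339, 0]) stool();
translate([1938, 339, 0]) stool();
translate([728, 253, 726]) picture_frame();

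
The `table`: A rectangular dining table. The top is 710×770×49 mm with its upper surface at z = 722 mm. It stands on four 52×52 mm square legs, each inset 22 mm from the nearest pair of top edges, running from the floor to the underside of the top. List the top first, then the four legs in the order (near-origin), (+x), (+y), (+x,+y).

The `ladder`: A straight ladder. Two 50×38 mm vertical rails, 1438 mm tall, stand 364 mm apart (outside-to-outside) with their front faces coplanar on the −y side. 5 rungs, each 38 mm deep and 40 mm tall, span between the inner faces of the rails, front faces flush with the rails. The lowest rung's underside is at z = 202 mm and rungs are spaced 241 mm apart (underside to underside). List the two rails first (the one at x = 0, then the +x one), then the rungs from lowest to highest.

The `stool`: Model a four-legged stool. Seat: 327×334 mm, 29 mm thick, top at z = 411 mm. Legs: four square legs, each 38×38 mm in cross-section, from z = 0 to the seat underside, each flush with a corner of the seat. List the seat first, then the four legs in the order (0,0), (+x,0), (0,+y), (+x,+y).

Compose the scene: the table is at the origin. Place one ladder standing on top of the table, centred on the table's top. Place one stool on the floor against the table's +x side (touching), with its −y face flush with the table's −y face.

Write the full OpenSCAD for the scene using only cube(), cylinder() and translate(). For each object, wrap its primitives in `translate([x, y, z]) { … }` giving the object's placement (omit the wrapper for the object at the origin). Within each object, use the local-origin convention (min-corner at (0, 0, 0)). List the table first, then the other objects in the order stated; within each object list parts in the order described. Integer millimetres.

translate([0, 0, 673]) cube([710, 770, 49]);
translate([22, 22, 0]) cube([52, 52, 673]);
translate([636, 22, 0]) cube([52, 52, 673]);
translate([22, 696, 0]) cube([52, 52, 673]);
translate([636, 696, 0]) cube([52, 52, 673]);
translate([173, 366, 722]) {
  cube([50, 38, 1438]);
  translate([314, 0, 0]) cube([50, 38, 1438]);
  translate([50, 0, 202]) cube([264, 38, 40]);
  translate([50, 0, 443]) cube([264, 38, 40]);
  translate([50, 0, 684]) cube([264, 38, 40]);
  translate([50, 0, 925]) cube([264, 38, 40]);
  translate([50, 0, 1166]) cube([264, 38, 40]);
}
translate([710, 0, 0]) {
  translate([0, 0, 382]) cube([327, 334, 29]);
  cube([38, 38, 382]);
  translate([289, 0, 0]) cube([38, 38, 382]);
  translate([0, 296, 0]) cube([38, 38, 382]);
  translate([289, 296, 0]) cube([38, 38, 382]);
}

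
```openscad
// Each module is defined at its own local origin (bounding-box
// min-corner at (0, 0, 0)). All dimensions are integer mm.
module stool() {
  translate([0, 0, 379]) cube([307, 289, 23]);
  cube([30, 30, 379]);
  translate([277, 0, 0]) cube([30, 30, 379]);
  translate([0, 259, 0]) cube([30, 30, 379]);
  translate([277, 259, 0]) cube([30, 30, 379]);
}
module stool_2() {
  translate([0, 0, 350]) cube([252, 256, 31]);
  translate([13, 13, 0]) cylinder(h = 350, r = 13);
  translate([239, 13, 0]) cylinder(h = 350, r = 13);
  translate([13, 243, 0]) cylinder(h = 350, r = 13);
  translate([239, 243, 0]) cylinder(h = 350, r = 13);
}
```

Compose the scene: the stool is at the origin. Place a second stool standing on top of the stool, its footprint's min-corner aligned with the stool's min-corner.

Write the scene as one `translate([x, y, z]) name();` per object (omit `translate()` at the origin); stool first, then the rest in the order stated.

stool();
translate([0, 0, 402]) stool_2();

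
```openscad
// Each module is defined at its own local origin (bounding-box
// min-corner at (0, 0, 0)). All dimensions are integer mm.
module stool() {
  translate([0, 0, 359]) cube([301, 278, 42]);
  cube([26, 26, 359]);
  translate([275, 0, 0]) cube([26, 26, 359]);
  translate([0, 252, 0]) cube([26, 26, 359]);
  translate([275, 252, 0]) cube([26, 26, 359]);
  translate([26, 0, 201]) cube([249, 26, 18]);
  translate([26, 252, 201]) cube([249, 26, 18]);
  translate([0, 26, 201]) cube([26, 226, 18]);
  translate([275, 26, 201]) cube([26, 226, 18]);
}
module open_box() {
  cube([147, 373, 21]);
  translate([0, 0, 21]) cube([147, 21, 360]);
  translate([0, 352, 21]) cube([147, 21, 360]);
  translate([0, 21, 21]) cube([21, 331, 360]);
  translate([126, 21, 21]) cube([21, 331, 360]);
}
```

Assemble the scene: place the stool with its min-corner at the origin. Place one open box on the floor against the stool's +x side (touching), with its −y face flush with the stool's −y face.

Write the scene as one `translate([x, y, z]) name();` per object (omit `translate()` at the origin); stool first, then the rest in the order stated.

stool();
translate([301, 0, 0]) open_box();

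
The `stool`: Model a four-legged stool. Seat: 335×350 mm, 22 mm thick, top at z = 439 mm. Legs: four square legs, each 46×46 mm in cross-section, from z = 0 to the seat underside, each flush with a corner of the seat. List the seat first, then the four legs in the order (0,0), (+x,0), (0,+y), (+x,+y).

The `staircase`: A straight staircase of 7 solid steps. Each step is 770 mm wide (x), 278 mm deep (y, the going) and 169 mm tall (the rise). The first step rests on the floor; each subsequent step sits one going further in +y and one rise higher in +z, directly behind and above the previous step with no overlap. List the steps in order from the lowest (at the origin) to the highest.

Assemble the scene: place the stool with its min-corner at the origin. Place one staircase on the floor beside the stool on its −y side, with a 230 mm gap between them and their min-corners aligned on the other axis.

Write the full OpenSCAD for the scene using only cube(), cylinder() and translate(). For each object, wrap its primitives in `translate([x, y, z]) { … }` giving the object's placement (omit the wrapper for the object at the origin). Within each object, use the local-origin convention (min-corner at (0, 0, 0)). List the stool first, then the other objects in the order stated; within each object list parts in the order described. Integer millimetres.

translate([0, 0, 417]) cube([335, 350, 22]);
cube([46, 46, 417]);
translate([289, 0, 0]) cube([46, 46, 417]);
translate([0, 304, 0]) cube([46, 46, 417]);
translate([289, 304, 0]) cube([46, 46, 417]);
translate([0, -2176, 0]) {
  cube([770, 278, 169]);
  translate([0, 278, 169]) cube([770, 278, 169]);
  translate([0, 556, 338]) cube([770, 278, 169]);
  translate([0, 834, 507]) cube([770, 278, 169]);
  translate([0, 1112, 676]) cube([770, 278, 169]);
  translate([0, 1390, 845]) cube([770, 278, 169]);
  translate([0, 1668, 1014]) cube([770, 278, 169]);
}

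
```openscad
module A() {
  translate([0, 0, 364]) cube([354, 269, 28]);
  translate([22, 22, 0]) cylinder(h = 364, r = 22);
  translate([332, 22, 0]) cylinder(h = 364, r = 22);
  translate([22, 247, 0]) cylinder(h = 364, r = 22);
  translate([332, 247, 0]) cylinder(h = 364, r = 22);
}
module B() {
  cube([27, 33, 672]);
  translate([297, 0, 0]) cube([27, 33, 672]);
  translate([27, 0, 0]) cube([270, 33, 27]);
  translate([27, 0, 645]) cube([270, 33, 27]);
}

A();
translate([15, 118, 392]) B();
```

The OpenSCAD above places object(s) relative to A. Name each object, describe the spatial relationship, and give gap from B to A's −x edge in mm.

A is a stool. B is a picture frame. The picture frame is on top of the stool, centred. The gap from the picture frame to the stool's −x edge is 15 mm.

The picture frame's min-x is at 15; the stool's min-x is 0; gap = 15 mm.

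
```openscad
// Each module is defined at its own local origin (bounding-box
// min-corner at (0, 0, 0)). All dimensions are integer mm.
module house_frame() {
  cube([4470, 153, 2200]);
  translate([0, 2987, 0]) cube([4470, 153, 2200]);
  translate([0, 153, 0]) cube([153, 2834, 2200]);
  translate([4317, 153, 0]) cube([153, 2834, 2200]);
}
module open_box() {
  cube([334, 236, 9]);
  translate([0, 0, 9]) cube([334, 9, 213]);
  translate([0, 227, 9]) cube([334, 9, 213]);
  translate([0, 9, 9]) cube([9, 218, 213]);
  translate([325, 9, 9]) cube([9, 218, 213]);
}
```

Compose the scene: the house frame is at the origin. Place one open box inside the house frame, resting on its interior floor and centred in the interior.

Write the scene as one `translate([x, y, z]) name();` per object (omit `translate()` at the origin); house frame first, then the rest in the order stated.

house_frame();
translate([2068, 1452, 0]) open_box();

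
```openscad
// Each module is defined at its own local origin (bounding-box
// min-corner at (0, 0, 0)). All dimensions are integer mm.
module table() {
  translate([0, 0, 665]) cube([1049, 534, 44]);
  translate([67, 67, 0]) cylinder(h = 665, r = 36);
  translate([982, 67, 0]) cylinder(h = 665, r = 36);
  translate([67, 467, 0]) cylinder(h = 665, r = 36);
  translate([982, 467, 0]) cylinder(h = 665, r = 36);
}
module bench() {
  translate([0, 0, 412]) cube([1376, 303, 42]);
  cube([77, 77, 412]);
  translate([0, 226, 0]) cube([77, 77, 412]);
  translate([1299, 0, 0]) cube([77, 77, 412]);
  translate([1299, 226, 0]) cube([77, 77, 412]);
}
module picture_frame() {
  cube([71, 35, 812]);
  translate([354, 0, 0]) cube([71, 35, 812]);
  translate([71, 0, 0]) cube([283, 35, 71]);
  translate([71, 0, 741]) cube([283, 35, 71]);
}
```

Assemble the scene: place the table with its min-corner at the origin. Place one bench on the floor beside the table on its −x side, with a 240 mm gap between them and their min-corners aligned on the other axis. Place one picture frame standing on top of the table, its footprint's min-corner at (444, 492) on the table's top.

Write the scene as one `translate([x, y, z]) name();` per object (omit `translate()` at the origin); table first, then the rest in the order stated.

table();
translate([-1616, 0, 0]) bench();
translate([444, 492, 709]) picture_frame();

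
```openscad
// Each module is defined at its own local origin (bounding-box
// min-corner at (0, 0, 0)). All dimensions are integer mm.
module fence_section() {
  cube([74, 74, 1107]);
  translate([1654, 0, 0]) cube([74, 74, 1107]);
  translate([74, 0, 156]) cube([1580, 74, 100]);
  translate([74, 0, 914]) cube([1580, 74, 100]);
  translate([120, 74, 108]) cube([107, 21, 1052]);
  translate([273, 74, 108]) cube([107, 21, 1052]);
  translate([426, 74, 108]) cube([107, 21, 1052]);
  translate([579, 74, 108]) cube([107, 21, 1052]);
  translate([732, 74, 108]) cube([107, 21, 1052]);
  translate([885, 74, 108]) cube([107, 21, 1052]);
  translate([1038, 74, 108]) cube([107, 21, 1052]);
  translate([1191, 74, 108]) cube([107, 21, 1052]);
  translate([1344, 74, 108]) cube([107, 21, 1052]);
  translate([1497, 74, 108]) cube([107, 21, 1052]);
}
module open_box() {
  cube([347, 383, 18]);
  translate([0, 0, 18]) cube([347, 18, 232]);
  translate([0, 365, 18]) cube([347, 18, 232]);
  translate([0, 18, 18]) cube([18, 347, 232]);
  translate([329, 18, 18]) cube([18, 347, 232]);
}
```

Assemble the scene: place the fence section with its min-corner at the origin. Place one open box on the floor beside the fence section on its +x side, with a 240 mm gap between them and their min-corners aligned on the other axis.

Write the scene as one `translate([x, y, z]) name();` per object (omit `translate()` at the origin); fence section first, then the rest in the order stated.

fence_section();
translate([1968, 0, 0]) open_box();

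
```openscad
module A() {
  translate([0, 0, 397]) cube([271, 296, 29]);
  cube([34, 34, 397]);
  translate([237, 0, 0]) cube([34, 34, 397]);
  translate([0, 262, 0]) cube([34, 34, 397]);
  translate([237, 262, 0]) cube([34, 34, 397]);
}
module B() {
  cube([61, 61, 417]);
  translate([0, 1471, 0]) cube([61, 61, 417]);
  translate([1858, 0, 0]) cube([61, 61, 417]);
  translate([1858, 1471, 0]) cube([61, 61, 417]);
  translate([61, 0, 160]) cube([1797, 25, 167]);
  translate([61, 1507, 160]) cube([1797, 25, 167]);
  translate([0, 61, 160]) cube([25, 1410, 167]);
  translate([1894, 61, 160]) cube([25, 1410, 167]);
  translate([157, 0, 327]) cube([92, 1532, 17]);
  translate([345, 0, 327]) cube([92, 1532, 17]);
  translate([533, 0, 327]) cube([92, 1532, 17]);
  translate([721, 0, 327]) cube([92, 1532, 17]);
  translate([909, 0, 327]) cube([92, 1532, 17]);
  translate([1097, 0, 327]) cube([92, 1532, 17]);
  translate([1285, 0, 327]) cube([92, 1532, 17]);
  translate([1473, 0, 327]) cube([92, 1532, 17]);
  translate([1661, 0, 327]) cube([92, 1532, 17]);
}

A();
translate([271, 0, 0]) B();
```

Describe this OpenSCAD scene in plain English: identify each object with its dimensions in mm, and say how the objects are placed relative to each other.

A is a four-legged stool. The seat is a 271×296×29 mm slab whose top surface is at z = 426 mm; four square legs, each 34×34 mm in cross-section, run from the floor (z = 0) to the underside of the seat, each flush with a corner of the seat.

B is a bed frame 1919 mm long (x) by 1532 mm wide (y). Four 61×61 mm corner posts, 417 mm tall, at the corners of the footprint. Four rails of 25 mm thickness and 167 mm height run between adjacent posts with their undersides at z = 160 mm, their outer faces flush with the outside of the frame (the two x-running rails run between the posts' inner faces; the two y-running rails run between the posts' inner faces). 9 slats, each 92 mm wide (x) and 17 mm thick, lie across the top of the two x-running rails, running the full 1532 mm width of the frame in y; the slats are evenly spaced along x between the inner faces of the end posts with equal gaps (rounded down to the nearest mm) at the −x end and between each pair — any rounding remainder accumulates at the +x end.

The bed frame is against the stool's +x side, with their −y faces flush.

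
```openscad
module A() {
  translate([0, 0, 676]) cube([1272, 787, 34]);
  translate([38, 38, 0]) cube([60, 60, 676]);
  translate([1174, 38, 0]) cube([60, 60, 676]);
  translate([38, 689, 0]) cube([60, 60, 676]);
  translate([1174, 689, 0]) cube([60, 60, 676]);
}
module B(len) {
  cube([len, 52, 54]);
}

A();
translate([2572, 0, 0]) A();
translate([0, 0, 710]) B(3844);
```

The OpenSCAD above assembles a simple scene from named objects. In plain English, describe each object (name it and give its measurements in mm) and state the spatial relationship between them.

A is a table with a 1272×787 mm rectangular top, 34 mm thick, top surface at z = 710 mm, supported by four 60×60 mm square legs, each inset 38 mm from the nearest pair of top edges, running from the floor.

B is a rectangular beam 3844 mm long (x), 52 mm deep (y), 54 mm thick (z).

The beam spans the tops of two tables placed 1300 mm apart, resting at z = 710 mm.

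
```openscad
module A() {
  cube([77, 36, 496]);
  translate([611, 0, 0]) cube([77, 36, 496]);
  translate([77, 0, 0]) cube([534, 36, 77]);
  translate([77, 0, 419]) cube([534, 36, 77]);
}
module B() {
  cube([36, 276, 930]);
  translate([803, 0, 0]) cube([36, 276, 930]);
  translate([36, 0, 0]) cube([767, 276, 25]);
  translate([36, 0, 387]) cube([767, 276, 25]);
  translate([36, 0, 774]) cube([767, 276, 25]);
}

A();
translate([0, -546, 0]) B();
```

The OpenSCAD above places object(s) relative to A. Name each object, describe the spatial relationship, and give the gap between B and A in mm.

The bookshelf's nearest face is 270 mm from the picture frame's −y face.

A is a picture frame. B is a bookshelf. The bookshelf is on the floor beside the picture frame on its −y side. The gap between the bookshelf and the picture frame is 270 mm.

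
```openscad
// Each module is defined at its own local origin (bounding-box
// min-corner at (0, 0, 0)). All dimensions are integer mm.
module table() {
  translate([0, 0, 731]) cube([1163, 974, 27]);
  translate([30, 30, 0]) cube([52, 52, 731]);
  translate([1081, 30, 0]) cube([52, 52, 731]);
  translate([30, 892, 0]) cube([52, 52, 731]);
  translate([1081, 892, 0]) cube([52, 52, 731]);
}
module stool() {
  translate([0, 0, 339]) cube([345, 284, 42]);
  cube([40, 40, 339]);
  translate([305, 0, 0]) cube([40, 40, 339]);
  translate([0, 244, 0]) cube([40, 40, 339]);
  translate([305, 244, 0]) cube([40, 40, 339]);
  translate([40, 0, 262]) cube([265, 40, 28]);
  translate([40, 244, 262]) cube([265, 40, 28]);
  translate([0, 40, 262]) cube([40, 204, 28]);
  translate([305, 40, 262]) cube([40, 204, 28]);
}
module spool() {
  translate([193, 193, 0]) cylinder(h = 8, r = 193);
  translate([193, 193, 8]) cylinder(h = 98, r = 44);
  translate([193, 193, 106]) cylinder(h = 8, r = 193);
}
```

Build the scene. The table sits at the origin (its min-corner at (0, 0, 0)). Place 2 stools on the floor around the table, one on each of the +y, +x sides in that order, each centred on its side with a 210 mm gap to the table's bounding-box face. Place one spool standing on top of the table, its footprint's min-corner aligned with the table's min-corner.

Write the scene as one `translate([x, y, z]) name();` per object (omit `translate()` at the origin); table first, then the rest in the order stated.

table();
translate([409, 1184, 0]) stool();
translate([1373, 345, 0]) stool();
translate([0, 0, 758]) spool();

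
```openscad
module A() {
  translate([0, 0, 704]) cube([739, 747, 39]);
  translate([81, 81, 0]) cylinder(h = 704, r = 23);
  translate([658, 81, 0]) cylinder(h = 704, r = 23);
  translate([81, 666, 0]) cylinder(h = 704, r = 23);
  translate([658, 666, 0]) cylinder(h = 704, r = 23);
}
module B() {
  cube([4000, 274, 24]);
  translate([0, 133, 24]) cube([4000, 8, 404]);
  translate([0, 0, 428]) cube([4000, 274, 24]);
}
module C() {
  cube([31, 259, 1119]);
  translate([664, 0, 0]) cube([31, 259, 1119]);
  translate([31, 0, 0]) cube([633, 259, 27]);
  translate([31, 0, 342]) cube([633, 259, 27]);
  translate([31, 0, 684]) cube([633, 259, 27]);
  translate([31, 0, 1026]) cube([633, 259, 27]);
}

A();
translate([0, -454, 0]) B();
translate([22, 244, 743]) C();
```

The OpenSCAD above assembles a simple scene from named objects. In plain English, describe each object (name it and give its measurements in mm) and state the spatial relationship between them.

A is a rectangular dining table. The top is 739×747×39 mm with its upper surface at z = 743 mm. It stands on four round legs of 46 mm diameter, each leg's bounding box inset 58 mm from the nearest pair of top edges, running from the floor to the underside of the top.

B is an I-beam lying along x, 4000 mm long. Overall section height 452 mm. Two flanges 274 mm wide (y) and 24 mm thick, one on the floor and one at the top; a web 8 mm thick runs between them, centred on the flange width.

C is a bookshelf 695 mm wide overall, 259 mm deep and 1119 mm tall. The two sides are 31 mm thick vertical panels. 4 horizontal shelves of 27 mm thickness span between the inner faces of the sides; the lowest shelf sits on the floor and shelves are stacked with a clear vertical gap of 315 mm between each pair.

The I-beam is on the floor beside the table on its −y side. The bookshelf is on top of the table, centred.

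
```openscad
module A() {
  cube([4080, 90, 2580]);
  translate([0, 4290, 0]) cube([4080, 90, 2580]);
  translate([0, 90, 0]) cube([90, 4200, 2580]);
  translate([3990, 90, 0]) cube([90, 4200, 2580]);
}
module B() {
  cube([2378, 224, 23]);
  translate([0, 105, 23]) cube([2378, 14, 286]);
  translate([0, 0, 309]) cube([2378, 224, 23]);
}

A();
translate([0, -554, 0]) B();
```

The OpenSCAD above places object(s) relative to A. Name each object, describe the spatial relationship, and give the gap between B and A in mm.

A is a house frame. B is an I-beam. The I-beam is on the floor beside the house frame on its −y side. The gap between the I-beam and the house frame is 330 mm.

The I-beam's nearest face is 330 mm from the house frame's −y face.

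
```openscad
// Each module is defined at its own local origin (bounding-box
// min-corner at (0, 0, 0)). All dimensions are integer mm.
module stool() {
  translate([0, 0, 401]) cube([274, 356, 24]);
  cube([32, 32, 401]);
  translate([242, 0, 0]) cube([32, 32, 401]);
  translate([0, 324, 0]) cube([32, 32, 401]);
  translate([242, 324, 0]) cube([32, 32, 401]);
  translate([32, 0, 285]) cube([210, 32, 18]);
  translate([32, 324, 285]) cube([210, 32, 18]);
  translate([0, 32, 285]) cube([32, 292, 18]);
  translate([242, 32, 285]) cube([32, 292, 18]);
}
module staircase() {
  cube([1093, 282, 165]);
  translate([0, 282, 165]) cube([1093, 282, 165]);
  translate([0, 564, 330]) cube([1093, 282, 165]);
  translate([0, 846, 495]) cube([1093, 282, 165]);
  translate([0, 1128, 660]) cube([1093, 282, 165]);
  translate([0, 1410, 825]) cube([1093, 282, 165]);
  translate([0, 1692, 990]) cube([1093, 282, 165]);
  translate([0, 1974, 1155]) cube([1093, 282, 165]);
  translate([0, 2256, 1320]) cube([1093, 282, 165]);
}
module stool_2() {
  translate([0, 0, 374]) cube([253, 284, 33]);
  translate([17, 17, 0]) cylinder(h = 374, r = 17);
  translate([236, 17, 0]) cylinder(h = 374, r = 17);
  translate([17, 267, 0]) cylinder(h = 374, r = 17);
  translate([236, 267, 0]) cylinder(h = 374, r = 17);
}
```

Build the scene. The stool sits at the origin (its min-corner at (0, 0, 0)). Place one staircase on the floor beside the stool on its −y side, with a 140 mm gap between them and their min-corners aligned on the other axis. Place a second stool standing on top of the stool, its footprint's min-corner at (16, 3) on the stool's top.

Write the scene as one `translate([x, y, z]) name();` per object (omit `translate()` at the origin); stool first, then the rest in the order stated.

stool();
translate([0, -2678, 0]) staircase();
translate([16, 3, 425]) stool_2();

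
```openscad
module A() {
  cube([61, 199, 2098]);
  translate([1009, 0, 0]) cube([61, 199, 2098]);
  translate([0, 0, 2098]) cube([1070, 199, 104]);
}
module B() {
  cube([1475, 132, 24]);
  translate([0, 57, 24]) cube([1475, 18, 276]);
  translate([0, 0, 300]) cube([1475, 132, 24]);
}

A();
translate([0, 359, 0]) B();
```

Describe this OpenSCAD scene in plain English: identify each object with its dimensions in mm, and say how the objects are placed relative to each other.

A is a rectangular door frame: two vertical jambs of 61×199 mm section, 2098 mm tall, with a clear opening 948 mm wide between their inner faces. A header 104 mm tall and 199 mm deep lies on top of the jambs and spans the full outside width.

B is an I-beam lying along x, 1475 mm long. Overall section height 324 mm. Two flanges 132 mm wide (y) and 24 mm thick, one on the floor and one at the top; a web 18 mm thick runs between them, centred on the flange width.

The I-beam is on the floor beside the door frame on its +y side.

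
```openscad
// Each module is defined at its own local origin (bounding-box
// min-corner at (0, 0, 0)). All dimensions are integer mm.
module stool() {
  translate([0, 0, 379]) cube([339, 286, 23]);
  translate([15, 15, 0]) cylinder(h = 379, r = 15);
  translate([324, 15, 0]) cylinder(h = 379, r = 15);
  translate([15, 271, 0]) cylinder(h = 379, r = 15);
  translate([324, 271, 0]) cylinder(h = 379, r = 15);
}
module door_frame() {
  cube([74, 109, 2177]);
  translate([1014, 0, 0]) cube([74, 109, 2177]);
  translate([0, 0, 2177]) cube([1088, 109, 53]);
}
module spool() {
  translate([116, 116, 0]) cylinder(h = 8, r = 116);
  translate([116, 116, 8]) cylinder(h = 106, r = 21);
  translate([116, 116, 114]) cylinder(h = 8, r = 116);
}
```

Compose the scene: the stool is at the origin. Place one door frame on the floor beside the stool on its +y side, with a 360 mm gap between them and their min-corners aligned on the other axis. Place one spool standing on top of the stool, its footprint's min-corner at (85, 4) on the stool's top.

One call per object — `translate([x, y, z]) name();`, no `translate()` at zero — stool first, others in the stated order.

stool();
translate([0, 646, 0]) door_frame();
translate([85, 4, 402]) spool();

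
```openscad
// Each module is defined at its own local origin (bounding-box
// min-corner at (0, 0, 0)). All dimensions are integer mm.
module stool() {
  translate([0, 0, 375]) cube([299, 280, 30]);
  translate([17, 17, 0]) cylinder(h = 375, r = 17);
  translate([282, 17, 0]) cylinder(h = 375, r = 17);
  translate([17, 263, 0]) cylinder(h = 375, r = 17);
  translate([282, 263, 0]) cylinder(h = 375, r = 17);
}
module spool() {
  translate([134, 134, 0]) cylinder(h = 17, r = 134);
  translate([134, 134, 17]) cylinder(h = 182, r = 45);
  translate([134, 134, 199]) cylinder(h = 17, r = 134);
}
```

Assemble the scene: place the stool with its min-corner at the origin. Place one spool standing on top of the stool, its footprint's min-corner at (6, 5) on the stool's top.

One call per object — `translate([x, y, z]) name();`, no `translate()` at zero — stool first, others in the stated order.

stool();
translate([6, 5, 405]) spool();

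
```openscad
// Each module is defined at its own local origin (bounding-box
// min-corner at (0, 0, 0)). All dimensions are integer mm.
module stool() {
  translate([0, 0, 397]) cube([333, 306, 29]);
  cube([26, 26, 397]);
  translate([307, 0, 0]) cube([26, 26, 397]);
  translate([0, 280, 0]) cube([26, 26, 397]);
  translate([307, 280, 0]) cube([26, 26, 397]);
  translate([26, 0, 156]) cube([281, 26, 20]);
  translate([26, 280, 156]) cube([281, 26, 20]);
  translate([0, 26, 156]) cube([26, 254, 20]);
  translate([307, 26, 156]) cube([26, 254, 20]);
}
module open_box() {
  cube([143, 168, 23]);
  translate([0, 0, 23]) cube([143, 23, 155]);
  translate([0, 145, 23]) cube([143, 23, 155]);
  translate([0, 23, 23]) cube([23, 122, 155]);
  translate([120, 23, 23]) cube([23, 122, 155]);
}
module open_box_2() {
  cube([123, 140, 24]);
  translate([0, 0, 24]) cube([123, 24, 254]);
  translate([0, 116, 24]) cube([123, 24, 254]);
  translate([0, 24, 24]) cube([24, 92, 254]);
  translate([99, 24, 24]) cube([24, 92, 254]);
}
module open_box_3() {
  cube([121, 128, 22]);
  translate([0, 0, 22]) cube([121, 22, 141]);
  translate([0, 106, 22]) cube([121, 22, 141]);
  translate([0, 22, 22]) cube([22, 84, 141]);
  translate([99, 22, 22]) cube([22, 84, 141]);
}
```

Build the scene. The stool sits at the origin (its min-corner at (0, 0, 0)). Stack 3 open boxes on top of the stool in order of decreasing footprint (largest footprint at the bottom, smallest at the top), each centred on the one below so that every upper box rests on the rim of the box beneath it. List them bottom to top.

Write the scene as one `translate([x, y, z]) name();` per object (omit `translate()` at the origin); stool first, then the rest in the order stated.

stool();
translate([95, 69, 426]) open_box();
translate([105, 83, 604]) open_box_2();
translate([106, 89, 882]) open_box_3();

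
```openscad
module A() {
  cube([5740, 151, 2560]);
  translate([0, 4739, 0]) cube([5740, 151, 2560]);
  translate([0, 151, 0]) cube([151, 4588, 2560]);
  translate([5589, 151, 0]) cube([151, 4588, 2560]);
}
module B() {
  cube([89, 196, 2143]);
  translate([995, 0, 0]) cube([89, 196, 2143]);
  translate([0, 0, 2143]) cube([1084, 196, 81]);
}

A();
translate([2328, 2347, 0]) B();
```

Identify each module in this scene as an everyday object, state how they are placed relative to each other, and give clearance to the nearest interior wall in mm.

A is a house frame. B is a door frame. The door frame sits inside the house frame, centred. The clearance to the nearest interior wall is 2177 mm.

Clearances: x = 2177, y = 2196; minimum 2177 mm.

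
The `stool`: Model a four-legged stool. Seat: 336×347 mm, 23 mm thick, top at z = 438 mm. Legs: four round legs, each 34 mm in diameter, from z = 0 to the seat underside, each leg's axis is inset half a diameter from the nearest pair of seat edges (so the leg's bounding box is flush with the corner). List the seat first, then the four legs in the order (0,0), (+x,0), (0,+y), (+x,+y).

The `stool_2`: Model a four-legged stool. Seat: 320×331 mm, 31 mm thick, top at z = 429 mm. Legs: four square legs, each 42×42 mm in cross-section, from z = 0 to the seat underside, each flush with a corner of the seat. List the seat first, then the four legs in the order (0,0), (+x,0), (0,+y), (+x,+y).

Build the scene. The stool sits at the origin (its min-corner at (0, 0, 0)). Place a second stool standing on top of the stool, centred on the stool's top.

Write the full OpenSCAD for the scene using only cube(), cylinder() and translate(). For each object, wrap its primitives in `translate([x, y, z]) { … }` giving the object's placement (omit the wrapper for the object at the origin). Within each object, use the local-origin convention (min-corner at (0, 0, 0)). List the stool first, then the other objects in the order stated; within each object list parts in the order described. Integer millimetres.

translate([0, 0, 415]) cube([336, 347, 23]);
translate([17, 17, 0]) cylinder(h = 415, r = 17);
translate([319, 17, 0]) cylinder(h = 415, r = 17);
translate([17, 330, 0]) cylinder(h = 415, r = 17);
translate([319, 330, 0]) cylinder(h = 415, r = 17);
translate([8, 8, 438]) {
  translate([0, 0, 398]) cube([320, 331, 31]);
  cube([42, 42, 398]);
  translate([278, 0, 0]) cube([42, 42, 398]);
  translate([0, 289, 0]) cube([42, 42, 398]);
  translate([278, 289, 0]) cube([42, 42, 398]);
}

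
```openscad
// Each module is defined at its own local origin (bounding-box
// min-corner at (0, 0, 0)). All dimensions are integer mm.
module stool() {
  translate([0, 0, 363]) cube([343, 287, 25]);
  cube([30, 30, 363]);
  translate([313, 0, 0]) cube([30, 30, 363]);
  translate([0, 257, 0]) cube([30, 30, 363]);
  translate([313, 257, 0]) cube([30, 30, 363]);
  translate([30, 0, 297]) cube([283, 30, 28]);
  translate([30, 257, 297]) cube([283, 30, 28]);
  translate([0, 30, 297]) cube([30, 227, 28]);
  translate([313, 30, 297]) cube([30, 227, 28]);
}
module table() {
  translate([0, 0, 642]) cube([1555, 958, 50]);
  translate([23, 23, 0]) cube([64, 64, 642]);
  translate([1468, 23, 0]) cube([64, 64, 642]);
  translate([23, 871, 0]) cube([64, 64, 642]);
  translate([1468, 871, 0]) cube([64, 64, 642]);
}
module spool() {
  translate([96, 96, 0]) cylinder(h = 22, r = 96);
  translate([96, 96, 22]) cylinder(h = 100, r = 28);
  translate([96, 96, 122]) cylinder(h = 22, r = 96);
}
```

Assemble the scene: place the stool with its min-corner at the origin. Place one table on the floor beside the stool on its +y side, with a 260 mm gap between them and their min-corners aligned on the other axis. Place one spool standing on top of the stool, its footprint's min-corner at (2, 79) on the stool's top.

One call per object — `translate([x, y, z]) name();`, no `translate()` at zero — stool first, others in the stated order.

stool();
translate([0, 547, 0]) table();
translate([2, 79, 388]) spool();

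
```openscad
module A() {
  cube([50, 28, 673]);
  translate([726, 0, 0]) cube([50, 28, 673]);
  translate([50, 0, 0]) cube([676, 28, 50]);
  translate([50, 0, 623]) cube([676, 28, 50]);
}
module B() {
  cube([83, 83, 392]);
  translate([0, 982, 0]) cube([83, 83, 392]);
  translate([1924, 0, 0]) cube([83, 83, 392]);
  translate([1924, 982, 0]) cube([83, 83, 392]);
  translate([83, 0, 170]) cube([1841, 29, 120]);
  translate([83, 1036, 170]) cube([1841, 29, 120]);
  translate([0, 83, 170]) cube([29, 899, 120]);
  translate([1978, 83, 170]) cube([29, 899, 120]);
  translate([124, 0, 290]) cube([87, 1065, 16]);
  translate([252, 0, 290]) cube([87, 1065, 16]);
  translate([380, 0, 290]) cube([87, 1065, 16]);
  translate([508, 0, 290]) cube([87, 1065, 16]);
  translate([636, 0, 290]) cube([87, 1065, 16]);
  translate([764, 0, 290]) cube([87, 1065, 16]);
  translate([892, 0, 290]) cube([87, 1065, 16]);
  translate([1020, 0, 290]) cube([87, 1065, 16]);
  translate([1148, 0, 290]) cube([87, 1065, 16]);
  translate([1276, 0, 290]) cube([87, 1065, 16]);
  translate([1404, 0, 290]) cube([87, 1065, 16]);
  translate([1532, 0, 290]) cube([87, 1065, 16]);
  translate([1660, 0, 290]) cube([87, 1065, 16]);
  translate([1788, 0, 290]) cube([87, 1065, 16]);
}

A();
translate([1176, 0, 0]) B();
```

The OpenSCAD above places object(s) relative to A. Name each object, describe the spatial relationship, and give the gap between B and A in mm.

A is a picture frame. B is a bed frame. The bed frame is on the floor beside the picture frame on its +x side. The gap between the bed frame and the picture frame is 400 mm.

The bed frame's nearest face is 400 mm from the picture frame's +x face.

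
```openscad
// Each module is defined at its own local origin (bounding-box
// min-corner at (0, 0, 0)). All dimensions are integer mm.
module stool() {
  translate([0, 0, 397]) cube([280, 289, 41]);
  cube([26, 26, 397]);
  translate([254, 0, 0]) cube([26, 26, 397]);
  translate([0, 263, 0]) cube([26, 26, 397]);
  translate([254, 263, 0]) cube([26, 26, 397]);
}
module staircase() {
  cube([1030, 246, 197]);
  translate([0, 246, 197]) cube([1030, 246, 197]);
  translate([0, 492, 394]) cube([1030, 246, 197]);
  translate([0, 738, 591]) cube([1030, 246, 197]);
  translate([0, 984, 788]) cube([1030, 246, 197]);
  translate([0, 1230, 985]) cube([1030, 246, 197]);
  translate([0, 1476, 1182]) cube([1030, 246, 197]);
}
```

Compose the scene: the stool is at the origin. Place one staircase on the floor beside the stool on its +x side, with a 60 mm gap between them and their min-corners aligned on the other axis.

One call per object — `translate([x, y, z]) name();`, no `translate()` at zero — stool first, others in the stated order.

stool();
translate([340, 0, 0]) staircase();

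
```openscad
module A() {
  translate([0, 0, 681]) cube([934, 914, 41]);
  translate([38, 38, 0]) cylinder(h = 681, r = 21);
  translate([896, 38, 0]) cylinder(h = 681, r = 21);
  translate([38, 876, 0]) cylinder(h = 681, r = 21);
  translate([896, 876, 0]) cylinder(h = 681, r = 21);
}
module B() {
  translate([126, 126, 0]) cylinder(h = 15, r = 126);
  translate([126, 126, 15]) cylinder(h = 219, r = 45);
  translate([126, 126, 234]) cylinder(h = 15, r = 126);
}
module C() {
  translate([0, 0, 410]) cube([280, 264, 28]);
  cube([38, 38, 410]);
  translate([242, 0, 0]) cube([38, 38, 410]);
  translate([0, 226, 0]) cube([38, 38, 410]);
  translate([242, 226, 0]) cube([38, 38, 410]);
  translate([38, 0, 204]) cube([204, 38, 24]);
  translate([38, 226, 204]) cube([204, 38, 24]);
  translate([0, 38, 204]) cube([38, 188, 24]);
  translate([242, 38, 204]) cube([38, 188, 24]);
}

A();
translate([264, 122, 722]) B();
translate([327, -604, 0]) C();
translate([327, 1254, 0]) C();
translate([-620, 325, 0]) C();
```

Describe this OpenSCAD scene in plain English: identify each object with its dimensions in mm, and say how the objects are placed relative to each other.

A is a rectangular dining table. The top is 934×914×41 mm with its upper surface at z = 722 mm. It stands on four round legs of 42 mm diameter, each leg's bounding box inset 17 mm from the nearest pair of top edges, running from the floor to the underside of the top.

B is a spool: two coaxial disc flanges of radius 126 mm and thickness 15 mm, joined by a core cylinder of radius 45 mm and height 219 mm. The lower flange rests on z = 0 and the three cylinders share a vertical axis.

C is a four-legged stool. The seat is a 280×264×28 mm slab whose top surface is at z = 438 mm; four square legs, each 38×38 mm in cross-section, run from the floor (z = 0) to the underside of the seat, each flush with a corner of the seat. Four stretchers, 38 mm wide and 24 mm tall, connect adjacent legs with their undersides at z = 204 mm, each running between the inner faces of the legs it joins and aligned with the legs' outer faces on the other axis.

The spool is on top of the table. Three stools sit around the table at the −y, +y, −x sides.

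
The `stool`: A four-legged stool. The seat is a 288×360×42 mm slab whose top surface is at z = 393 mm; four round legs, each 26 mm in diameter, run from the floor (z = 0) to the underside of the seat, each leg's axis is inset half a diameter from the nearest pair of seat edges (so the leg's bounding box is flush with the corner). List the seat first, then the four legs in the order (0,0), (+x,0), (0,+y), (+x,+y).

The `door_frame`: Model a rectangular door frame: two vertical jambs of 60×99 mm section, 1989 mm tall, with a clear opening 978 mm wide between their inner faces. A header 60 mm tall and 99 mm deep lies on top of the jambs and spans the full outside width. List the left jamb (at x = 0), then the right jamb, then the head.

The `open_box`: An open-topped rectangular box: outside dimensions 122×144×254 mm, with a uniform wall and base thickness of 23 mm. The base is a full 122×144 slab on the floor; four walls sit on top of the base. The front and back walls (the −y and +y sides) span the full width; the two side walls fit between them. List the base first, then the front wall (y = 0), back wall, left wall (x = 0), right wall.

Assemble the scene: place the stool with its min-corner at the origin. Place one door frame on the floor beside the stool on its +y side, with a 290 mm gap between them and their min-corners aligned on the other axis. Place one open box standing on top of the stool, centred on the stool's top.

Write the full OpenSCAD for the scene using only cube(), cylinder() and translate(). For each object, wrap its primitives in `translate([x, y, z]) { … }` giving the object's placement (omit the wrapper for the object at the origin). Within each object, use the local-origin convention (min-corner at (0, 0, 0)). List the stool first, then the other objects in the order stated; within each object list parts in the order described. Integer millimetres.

translate([0, 0, 351]) cube([288, 360, 42]);
translate([13, 13, 0]) cylinder(h = 351, r = 13);
translate([275, 13, 0]) cylinder(h = 351, r = 13);
translate([13, 347, 0]) cylinder(h = 351, r = 13);
translate([275, 347, 0]) cylinder(h = 351, r = 13);
translate([0, 650, 0]) {
  cube([60, 99, 1989]);
  translate([1038, 0, 0]) cube([60, 99, 1989]);
  translate([0, 0, 1989]) cube([1098, 99, 60]);
}
translate([83, 108, 393]) {
  cube([122, 144, 23]);
  translate([0, 0, 23]) cube([122, 23, 231]);
  translate([0, 121, 23]) cube([122, 23, 231]);
  translate([0, 23, 23]) cube([23, 98, 231]);
  translate([99, 23, 23]) cube([23, 98, 231]);
}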